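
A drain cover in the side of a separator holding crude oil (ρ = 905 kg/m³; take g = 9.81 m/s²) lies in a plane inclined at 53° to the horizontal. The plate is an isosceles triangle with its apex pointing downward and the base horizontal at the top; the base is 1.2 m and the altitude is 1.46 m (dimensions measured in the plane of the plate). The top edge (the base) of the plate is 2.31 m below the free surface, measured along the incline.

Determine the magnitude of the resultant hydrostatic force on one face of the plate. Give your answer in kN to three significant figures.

F ≈ 17.4 kN

γ = ρg = 905 × 9.81 / 1000 = 8.87805 kN/m³.
Let θ = 53° be the plate's angle to the horizontal; measure y along the incline from where the plane meets the free surface. Vertical depth h = y·sinθ with sinθ = 0.798636.
With the apex down, the centroid sits h/3 = 1.46/3 = 0.486667 m below the base (the top edge), so y_c = 2.31 + 0.486667 = 2.79667 m and h_c = 2.79667 × 0.798636 = 2.23352 m.
A = ½ × 1.2 × 1.46 = 0.876 m².
Resultant F = γ·h_c·A = 8.87805 × 2.23352 × 0.876 = 17.3705 kN.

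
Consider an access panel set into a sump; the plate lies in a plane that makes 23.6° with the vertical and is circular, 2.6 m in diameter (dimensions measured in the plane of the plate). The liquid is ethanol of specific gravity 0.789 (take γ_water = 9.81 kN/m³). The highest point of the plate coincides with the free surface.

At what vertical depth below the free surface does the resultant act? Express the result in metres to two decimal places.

h_p = 1.49 m

γ = 0.789 × 9.81 = 7.74009 kN/m³.
The plate makes 23.6° with the vertical, i.e. θ = 90° − 23.6° = 66.4° to the horizontal. Measuring y along the incline from the free-surface line, vertical depth h = y·sinθ with sinθ = 0.916363.
The centroid is at the centre, 1.3 m below the top of the plate, so y_c = 1.3 m and h_c = 1.3 × 0.916363 = 1.19127 m.
A = π(1.3)² = 5.30929 m².
Resultant F = γ·h_c·A = 7.74009 × 1.19127 × 5.30929 = 48.9545 kN.
I_c = πr⁴/4 = π × 1.3⁴/4 = 2.24318 m⁴.
Centre of pressure: y_p = y_c + I_c/(y_c·A) = 1.3 + 2.24318/(1.3 × 5.30929) = 1.3 + 0.325001 = 1.625 m along the plane.
Vertically, h_p = y_p·sinθ = 1.625 × 0.916363 = 1.48909 m.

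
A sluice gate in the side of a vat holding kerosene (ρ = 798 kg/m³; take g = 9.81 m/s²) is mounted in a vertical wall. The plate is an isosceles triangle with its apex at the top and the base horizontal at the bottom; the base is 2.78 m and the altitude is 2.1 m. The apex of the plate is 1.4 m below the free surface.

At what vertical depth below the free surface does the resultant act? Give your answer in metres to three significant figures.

h_p = 2.89 m

γ = ρg = 798 × 9.81 / 1000 = 7.82838 kN/m³.
With the apex up, the centroid sits 2h/3 = 2 × 2.1/3 = 1.4 m below the apex, so the centroid depth is h_c = 1.4 + 1.4 = 2.8 m.
A = ½ × 2.78 × 2.1 = 2.919 m².
Resultant F = γ·h_c·A = 7.82838 × 2.8 × 2.919 = 63.9829 kN.
I_c = b·h³/36 = 2.78 × 2.1³/36 = 0.715155 m⁴.
Centre of pressure: y_p = y_c + I_c/(y_c·A) = 2.8 + 0.715155/(2.8 × 2.919) = 2.8 + 0.0875 = 2.8875 m along the plane.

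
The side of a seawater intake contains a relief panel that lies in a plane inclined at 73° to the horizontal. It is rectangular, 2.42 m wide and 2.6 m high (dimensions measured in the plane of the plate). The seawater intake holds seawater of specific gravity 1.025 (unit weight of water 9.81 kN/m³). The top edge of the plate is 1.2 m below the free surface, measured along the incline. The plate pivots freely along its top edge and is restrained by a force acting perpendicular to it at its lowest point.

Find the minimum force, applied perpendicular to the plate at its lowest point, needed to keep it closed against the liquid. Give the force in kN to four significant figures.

γ = 1.025 × 9.81 = 10.05525 kN/m³.
Let θ = 73° be the plate's angle to the horizontal; measure y along the incline from where the plane meets the free surface. Vertical depth h = y·sinθ with sinθ = 0.956305.
The centroid lies 2.6/2 = 1.3 m below the top edge, so y_c = 1.2 + 1.3 = 2.5 m and h_c = 2.5 × 0.956305 = 2.39076 m.
A = 2.42 × 2.6 = 6.292 m².
Resultant F = γ·h_c·A = 10.05525 × 2.39076 × 6.292 = 151.258 kN.
I_c = b·h³/12 = 2.42 × 2.6³/12 = 3.54449 m⁴.
Centre of pressure: y_p = y_c + I_c/(y_c·A) = 2.5 + 3.54449/(2.5 × 6.292) = 2.5 + 0.225333 = 2.72533 m along the plane.
The resultant acts 1.3 + 0.225333 = 1.52533 m (along the plate) below the hinge at the top edge, so the moment about the hinge is M = F × 1.52533 = 151.258 × 1.52533 = 230.718 kN·m.
A normal force at the bottom, 2.6 m from the hinge, must supply this moment: P = 230.718/2.6 = 88.7377 kN.

P ≈ 88.74 kN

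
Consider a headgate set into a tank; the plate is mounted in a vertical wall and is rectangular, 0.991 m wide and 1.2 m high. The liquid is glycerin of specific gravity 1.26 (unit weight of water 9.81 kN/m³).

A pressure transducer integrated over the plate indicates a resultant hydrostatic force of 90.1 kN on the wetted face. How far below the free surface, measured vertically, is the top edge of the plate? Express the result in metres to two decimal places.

d_top ≈ 5.53 m

γ = 1.26 × 9.81 = 12.3606 kN/m³.
A = 0.991 × 1.2 = 1.1892 m².
From F = γ·h_c·A, the centroid depth is h_c = 90.1/(12.3606 × 1.1892) = 6.12957 m.
The centroid lies 1.2/2 = 0.6 m below the top edge, so the top edge sits at h_top = 6.12957 − 0.6 = 5.52957 m below the surface.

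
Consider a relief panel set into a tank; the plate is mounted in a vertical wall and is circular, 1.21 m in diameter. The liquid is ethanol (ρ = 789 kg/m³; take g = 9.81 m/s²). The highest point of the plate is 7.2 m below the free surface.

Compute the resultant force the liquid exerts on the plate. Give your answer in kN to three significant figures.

F ≈ 69.5 kN

γ = ρg = 789 × 9.81 / 1000 = 7.74009 kN/m³.
The centroid is at the centre, 0.605 m below the top of the plate, so the centroid depth is h_c = 7.2 + 0.605 = 7.805 m.
A = π(0.605)² = 1.1499 m².
Resultant F = γ·h_c·A = 7.74009 × 7.805 × 1.1499 = 69.4671 kN.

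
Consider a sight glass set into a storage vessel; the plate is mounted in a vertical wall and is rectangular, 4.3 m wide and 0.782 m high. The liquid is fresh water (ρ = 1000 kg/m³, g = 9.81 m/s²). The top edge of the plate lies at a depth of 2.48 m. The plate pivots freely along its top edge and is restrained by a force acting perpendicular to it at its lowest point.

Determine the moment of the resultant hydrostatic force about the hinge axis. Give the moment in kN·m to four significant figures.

M ≈ 38.71 kN·m

γ = ρg = 1000 × 9.81 = 9810 N/m³ = 9.81 kN/m³.
The centroid lies 0.782/2 = 0.391 m below the top edge, so the centroid depth is h_c = 2.48 + 0.391 = 2.871 m.
A = 4.3 × 0.782 = 3.3626 m².
Resultant F = γ·h_c·A = 9.81 × 2.871 × 3.3626 = 94.706 kN.
I_c = b·h³/12 = 4.3 × 0.782³/12 = 0.171359 m⁴.
Centre of pressure: y_p = y_c + I_c/(y_c·A) = 2.871 + 0.171359/(2.871 × 3.3626) = 2.871 + 0.01775 = 2.88875 m along the plane.
The resultant acts 0.391 + 0.01775 = 0.40875 m (along the plate) below the hinge at the top edge, so the moment about the hinge is M = F × 0.40875 = 94.706 × 0.40875 = 38.7111 kN·m.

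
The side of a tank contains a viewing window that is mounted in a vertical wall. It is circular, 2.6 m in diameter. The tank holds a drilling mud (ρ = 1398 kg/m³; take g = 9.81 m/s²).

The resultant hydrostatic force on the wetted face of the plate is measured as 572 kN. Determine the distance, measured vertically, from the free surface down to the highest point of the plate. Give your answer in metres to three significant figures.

γ = ρg = 1398 × 9.81 / 1000 = 13.71438 kN/m³.
A = π(1.3)² = 5.30929 m².
From F = γ·h_c·A, the centroid depth is h_c = 572/(13.71438 × 5.30929) = 7.85567 m.
The centroid is at the centre, 1.3 m below the top of the plate, so the highest point sits at h_top = 7.85567 − 1.3 = 6.55567 m below the surface.

d_top ≈ 6.56 m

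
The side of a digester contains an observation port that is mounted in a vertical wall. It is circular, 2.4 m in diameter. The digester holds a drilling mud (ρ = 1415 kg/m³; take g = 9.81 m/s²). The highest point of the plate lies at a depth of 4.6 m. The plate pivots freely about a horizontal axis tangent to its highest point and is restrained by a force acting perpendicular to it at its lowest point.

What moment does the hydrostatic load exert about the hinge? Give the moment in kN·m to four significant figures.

M ≈ 459.7 kN·m

γ = ρg = 1415 × 9.81 / 1000 = 13.88115 kN/m³.
The centroid is at the centre, 1.2 m below the top of the plate, so the centroid depth is h_c = 4.6 + 1.2 = 5.8 m.
A = π(1.2)² = 4.52389 m².
Resultant F = γ·h_c·A = 13.88115 × 5.8 × 4.52389 = 364.221 kN.
I_c = πr⁴/4 = π × 1.2⁴/4 = 1.6286 m⁴.
Centre of pressure: y_p = y_c + I_c/(y_c·A) = 5.8 + 1.6286/(5.8 × 4.52389) = 5.8 + 0.062069 = 5.86207 m along the plane.
The resultant acts 1.2 + 0.062069 = 1.26207 m (along the plate) below the hinge at the top edge, so the moment about the hinge is M = F × 1.26207 = 364.221 × 1.26207 = 459.672 kN·m.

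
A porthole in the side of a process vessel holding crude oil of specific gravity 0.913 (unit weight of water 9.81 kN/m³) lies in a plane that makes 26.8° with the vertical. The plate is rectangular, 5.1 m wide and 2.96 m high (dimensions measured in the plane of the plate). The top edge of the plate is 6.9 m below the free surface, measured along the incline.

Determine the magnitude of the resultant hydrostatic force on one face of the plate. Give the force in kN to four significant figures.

γ = 0.913 × 9.81 = 8.95653 kN/m³.
The plate makes 26.8° with the vertical, i.e. θ = 90° − 26.8° = 63.2° to the horizontal. Measuring y along the incline from the free-surface line, vertical depth h = y·sinθ with sinθ = 0.892586.
The centroid lies 2.96/2 = 1.48 m below the top edge, so y_c = 6.9 + 1.48 = 8.38 m and h_c = 8.38 × 0.892586 = 7.47987 m.
A = 5.1 × 2.96 = 15.096 m².
Resultant F = γ·h_c·A = 8.95653 × 7.47987 × 15.096 = 1011.34 kN.

F ≈ 1011 kN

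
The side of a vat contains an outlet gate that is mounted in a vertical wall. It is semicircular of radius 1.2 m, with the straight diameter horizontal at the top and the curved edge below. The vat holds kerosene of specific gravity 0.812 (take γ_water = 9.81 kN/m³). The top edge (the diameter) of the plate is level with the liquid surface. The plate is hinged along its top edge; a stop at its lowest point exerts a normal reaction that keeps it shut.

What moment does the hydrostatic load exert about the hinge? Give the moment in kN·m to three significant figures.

M ≈ 6.49 kN·m

γ = 0.812 × 9.81 = 7.96572 kN/m³.
The centroid of a semicircle lies 4r/(3π) = 0.509296 m from the diameter, here below the top edge, so the centroid depth is h_c = 0.509296 m.
A = πr²/2 = π × 1.2²/2 = 2.26195 m².
Resultant F = γ·h_c·A = 7.96572 × 0.509296 × 2.26195 = 9.17653 kN.
I_c = (π/8 − 8/(9π))·r⁴ = 0.109757 × 1.2⁴ = 0.227592 m⁴.
Centre of pressure: y_p = y_c + I_c/(y_c·A) = 0.509296 + 0.227592/(0.509296 × 2.26195) = 0.509296 + 0.197562 = 0.706858 m along the plane.
The resultant acts 0.509296 + 0.197562 = 0.706858 m (along the plate) below the hinge at the top edge, so the moment about the hinge is M = F × 0.706858 = 9.17653 × 0.706858 = 6.4865 kN·m.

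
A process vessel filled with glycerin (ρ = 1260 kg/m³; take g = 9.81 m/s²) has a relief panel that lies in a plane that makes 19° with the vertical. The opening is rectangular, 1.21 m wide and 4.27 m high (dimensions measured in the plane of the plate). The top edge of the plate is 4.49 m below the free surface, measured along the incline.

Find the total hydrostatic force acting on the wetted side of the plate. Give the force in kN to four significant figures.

γ = ρg = 1260 × 9.81 / 1000 = 12.3606 kN/m³.
The plate makes 19° with the vertical, i.e. θ = 90° − 19° = 71° to the horizontal. Measuring y along the incline from the free-surface line, vertical depth h = y·sinθ with sinθ = 0.945519.
The centroid lies 4.27/2 = 2.135 m below the top edge, so y_c = 4.49 + 2.135 = 6.625 m and h_c = 6.625 × 0.945519 = 6.26406 m.
A = 1.21 × 4.27 = 5.1667 m².
Resultant F = γ·h_c·A = 12.3606 × 6.26406 × 5.1667 = 400.045 kN.

F ≈ 400.0 kN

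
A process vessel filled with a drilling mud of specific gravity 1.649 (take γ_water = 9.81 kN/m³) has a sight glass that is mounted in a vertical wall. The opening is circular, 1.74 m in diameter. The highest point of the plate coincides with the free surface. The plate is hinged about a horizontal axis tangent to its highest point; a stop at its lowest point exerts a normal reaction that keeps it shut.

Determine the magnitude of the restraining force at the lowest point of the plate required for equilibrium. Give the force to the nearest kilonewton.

γ = 1.649 × 9.81 = 16.17669 kN/m³.
The centroid is at the centre, 0.87 m below the top of the plate, so the centroid depth is h_c = 0.87 m.
A = π(0.87)² = 2.37787 m².
Resultant F = γ·h_c·A = 16.17669 × 0.87 × 2.37787 = 33.4655 kN.
I_c = πr⁴/4 = π × 0.87⁴/4 = 0.449953 m⁴.
Centre of pressure: y_p = y_c + I_c/(y_c·A) = 0.87 + 0.449953/(0.87 × 2.37787) = 0.87 + 0.2175 = 1.0875 m along the plane.
The resultant acts 0.87 + 0.2175 = 1.0875 m (along the plate) below the hinge at the top edge, so the moment about the hinge is M = F × 1.0875 = 33.4655 × 1.0875 = 36.3937 kN·m.
A normal force at the bottom, 1.74 m from the hinge, must supply this moment: P = 36.3937/1.74 = 20.9159 kN.

P ≈ 21 kN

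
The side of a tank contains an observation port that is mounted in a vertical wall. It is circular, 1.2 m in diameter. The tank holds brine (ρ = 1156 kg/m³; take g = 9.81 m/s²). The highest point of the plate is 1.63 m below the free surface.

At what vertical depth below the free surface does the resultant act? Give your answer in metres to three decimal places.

γ = ρg = 1156 × 9.81 / 1000 = 11.34036 kN/m³.
The centroid is at the centre, 0.6 m below the top of the plate, so the centroid depth is h_c = 1.63 + 0.6 = 2.23 m.
A = π(0.6)² = 1.13097 m².
Resultant F = γ·h_c·A = 11.34036 × 2.23 × 1.13097 = 28.6011 kN.
I_c = πr⁴/4 = π × 0.6⁴/4 = 0.101788 m⁴.
Centre of pressure: y_p = y_c + I_c/(y_c·A) = 2.23 + 0.101788/(2.23 × 1.13097) = 2.23 + 0.040359 = 2.27036 m along the plane.

h_p = 2.270 m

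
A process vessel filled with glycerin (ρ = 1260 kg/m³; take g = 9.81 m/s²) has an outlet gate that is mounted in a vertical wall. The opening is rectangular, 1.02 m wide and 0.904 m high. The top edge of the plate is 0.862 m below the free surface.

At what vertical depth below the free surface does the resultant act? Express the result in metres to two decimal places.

γ = ρg = 1260 × 9.81 / 1000 = 12.3606 kN/m³.
The centroid lies 0.904/2 = 0.452 m below the top edge, so the centroid depth is h_c = 0.862 + 0.452 = 1.314 m.
A = 1.02 × 0.904 = 0.92208 m².
Resultant F = γ·h_c·A = 12.3606 × 1.314 × 0.92208 = 14.9763 kN.
I_c = b·h³/12 = 1.02 × 0.904³/12 = 0.0627949 m⁴.
Centre of pressure: y_p = y_c + I_c/(y_c·A) = 1.314 + 0.0627949/(1.314 × 0.92208) = 1.314 + 0.0518275 = 1.36583 m along the plane.

h_p = 1.37 m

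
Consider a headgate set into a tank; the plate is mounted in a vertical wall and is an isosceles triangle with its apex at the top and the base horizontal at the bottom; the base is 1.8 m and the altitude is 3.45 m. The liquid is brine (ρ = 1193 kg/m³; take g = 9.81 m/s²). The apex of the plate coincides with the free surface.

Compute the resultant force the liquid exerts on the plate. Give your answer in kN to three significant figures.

γ = ρg = 1193 × 9.81 / 1000 = 11.70333 kN/m³.
With the apex up, the centroid sits 2h/3 = 2 × 3.45/3 = 2.3 m below the apex, so the centroid depth is h_c = 2.3 m.
A = ½ × 1.8 × 3.45 = 3.105 m².
Resultant F = γ·h_c·A = 11.70333 × 2.3 × 3.105 = 83.5793 kN.

F ≈ 83.6 kN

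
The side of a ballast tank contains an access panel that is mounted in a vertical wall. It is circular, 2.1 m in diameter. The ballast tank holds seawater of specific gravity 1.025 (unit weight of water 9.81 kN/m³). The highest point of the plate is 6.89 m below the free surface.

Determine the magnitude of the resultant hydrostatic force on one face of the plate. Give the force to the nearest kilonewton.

F ≈ 277 kN

γ = 1.025 × 9.81 = 10.05525 kN/m³.
The centroid is at the centre, 1.05 m below the top of the plate, so the centroid depth is h_c = 6.89 + 1.05 = 7.94 m.
A = π(1.05)² = 3.46361 m².
Resultant F = γ·h_c·A = 10.05525 × 7.94 × 3.46361 = 276.53 kN.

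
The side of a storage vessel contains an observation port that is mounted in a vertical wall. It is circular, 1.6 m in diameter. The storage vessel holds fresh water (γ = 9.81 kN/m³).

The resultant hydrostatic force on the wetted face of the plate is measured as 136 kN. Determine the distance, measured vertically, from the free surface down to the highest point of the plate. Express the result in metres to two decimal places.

γ = 9.81 kN/m³.
A = π(0.8)² = 2.01062 m².
From F = γ·h_c·A, the centroid depth is h_c = 136/(9.81 × 2.01062) = 6.89509 m.
The centroid is at the centre, 0.8 m below the top of the plate, so the highest point sits at h_top = 6.89509 − 0.8 = 6.09509 m below the surface.

d_top ≈ 6.10 m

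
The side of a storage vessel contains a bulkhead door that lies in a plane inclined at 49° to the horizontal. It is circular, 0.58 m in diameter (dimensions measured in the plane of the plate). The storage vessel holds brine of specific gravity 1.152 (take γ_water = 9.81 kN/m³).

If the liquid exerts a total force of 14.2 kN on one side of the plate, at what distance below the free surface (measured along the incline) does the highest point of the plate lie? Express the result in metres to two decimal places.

y_top ≈ 6.01 m

γ = 1.152 × 9.81 = 11.30112 kN/m³.
A = π(0.29)² = 0.264208 m².
From F = γ·h_c·A, the centroid depth is h_c = 14.2/(11.30112 × 0.264208) = 4.75577 m.
Let θ = 49° be the plate's angle to the horizontal; measure y along the incline from where the plane meets the free surface. Vertical depth h = y·sinθ with sinθ = 0.754710.
Along the incline, y_c = h_c/sinθ = 4.75577/0.754710 = 6.30145 m.
The centroid is at the centre, 0.29 m below the top of the plate, so the highest point sits at y_top = 6.30145 − 0.29 = 6.01145 m along the incline.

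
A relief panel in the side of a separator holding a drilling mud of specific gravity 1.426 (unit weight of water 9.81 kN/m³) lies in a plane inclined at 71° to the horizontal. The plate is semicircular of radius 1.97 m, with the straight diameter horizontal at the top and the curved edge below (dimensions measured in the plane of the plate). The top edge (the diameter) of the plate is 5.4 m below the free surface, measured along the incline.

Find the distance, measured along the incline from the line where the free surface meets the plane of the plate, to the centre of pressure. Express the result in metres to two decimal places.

γ = 1.426 × 9.81 = 13.98906 kN/m³.
Let θ = 71° be the plate's angle to the horizontal; measure y along the incline from where the plane meets the free surface. Vertical depth h = y·sinθ with sinθ = 0.945519.
The centroid of a semicircle lies 4r/(3π) = 0.836094 m from the diameter, here below the top edge, so y_c = 5.4 + 0.836094 = 6.23609 m and h_c = 6.23609 × 0.945519 = 5.89634 m.
A = πr²/2 = π × 1.97²/2 = 6.0961 m².
Resultant F = γ·h_c·A = 13.98906 × 5.89634 × 6.0961 = 502.832 kN.
I_c = (π/8 − 8/(9π))·r⁴ = 0.109757 × 1.97⁴ = 1.65309 m⁴.
Centre of pressure: y_p = y_c + I_c/(y_c·A) = 6.23609 + 1.65309/(6.23609 × 6.0961) = 6.23609 + 0.0434843 = 6.27957 m along the plane.

y_p = 6.28 m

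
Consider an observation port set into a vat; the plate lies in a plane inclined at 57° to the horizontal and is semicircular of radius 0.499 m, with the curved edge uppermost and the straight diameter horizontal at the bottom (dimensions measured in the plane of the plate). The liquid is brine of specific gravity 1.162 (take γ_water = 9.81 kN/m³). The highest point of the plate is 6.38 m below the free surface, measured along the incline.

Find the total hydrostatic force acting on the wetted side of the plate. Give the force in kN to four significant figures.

γ = 1.162 × 9.81 = 11.39922 kN/m³.
Let θ = 57° be the plate's angle to the horizontal; measure y along the incline from where the plane meets the free surface. Vertical depth h = y·sinθ with sinθ = 0.838671.
The centroid lies 4r/(3π) = 0.211782 m above the diameter, so r − 4r/(3π) = 0.499 − 0.211782 = 0.287218 m below the topmost point, so y_c = 6.38 + 0.287218 = 6.66722 m and h_c = 6.66722 × 0.838671 = 5.5916 m.
A = πr²/2 = π × 0.499²/2 = 0.39113 m².
Resultant F = γ·h_c·A = 11.39922 × 5.5916 × 0.39113 = 24.9306 kN.

F ≈ 24.93 kN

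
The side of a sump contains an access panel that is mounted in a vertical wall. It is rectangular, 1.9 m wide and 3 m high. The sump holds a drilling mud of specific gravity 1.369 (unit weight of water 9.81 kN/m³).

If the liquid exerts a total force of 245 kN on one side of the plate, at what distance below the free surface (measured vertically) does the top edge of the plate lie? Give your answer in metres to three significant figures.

d_top ≈ 1.70 m

γ = 1.369 × 9.81 = 13.42989 kN/m³.
A = 1.9 × 3 = 5.7 m².
From F = γ·h_c·A, the centroid depth is h_c = 245/(13.42989 × 5.7) = 3.20051 m.
The centroid lies 3/2 = 1.5 m below the top edge, so the top edge sits at h_top = 3.20051 − 1.5 = 1.70051 m below the surface.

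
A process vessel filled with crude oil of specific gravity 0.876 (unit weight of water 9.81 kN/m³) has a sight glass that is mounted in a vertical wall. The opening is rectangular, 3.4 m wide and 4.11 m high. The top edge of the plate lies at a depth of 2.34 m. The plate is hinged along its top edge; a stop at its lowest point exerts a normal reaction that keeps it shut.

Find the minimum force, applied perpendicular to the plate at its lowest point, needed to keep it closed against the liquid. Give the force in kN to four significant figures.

P ≈ 305.0 kN

γ = 0.876 × 9.81 = 8.59356 kN/m³.
The centroid lies 4.11/2 = 2.055 m below the top edge, so the centroid depth is h_c = 2.34 + 2.055 = 4.395 m.
A = 3.4 × 4.11 = 13.974 m².
Resultant F = γ·h_c·A = 8.59356 × 4.395 × 13.974 = 527.78 kN.
I_c = b·h³/12 = 3.4 × 4.11³/12 = 19.6709 m⁴.
Centre of pressure: y_p = y_c + I_c/(y_c·A) = 4.395 + 19.6709/(4.395 × 13.974) = 4.395 + 0.320291 = 4.71529 m along the plane.
The resultant acts 2.055 + 0.320291 = 2.37529 m (along the plate) below the hinge at the top edge, so the moment about the hinge is M = F × 2.37529 = 527.78 × 2.37529 = 1253.63 kN·m.
A normal force at the bottom, 4.11 m from the hinge, must supply this moment: P = 1253.63/4.11 = 305.019 kN.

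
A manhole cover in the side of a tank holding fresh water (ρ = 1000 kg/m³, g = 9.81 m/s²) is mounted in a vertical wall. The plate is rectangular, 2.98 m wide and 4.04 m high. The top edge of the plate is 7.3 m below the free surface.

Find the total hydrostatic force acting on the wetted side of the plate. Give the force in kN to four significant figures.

F ≈ 1101 kN

γ = ρg = 1000 × 9.81 = 9810 N/m³ = 9.81 kN/m³.
The centroid lies 4.04/2 = 2.02 m below the top edge, so the centroid depth is h_c = 7.3 + 2.02 = 9.32 m.
A = 2.98 × 4.04 = 12.0392 m².
Resultant F = γ·h_c·A = 9.81 × 9.32 × 12.0392 = 1100.73 kN.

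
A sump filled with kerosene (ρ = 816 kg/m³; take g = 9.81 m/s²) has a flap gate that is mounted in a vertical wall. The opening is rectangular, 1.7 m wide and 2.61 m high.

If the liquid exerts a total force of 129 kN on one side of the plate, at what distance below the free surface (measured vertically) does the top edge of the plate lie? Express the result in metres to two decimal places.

d_top ≈ 2.33 m

γ = ρg = 816 × 9.81 / 1000 = 8.00496 kN/m³.
A = 1.7 × 2.61 = 4.437 m².
From F = γ·h_c·A, the centroid depth is h_c = 129/(8.00496 × 4.437) = 3.63196 m.
The centroid lies 2.61/2 = 1.305 m below the top edge, so the top edge sits at h_top = 3.63196 − 1.305 = 2.32696 m below the surface.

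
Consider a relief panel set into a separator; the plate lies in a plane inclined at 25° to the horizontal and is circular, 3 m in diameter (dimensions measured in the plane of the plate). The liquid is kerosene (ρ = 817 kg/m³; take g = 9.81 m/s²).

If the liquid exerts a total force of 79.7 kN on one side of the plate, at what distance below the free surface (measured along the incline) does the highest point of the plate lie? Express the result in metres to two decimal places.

γ = ρg = 817 × 9.81 / 1000 = 8.01477 kN/m³.
A = π(1.5)² = 7.06858 m².
From F = γ·h_c·A, the centroid depth is h_c = 79.7/(8.01477 × 7.06858) = 1.40681 m.
Let θ = 25° be the plate's angle to the horizontal; measure y along the incline from where the plane meets the free surface. Vertical depth h = y·sinθ with sinθ = 0.422618.
Along the incline, y_c = h_c/sinθ = 1.40681/0.422618 = 3.3288 m.
The centroid is at the centre, 1.5 m below the top of the plate, so the highest point sits at y_top = 3.3288 − 1.5 = 1.8288 m along the incline.

y_top ≈ 1.83 m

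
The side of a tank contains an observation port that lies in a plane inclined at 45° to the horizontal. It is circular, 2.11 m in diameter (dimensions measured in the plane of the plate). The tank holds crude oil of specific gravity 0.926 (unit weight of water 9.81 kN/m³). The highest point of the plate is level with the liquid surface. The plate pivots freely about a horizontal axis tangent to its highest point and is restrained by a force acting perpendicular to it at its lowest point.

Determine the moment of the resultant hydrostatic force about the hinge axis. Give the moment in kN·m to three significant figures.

M ≈ 31.2 kN·m

γ = 0.926 × 9.81 = 9.08406 kN/m³.
Let θ = 45° be the plate's angle to the horizontal; measure y along the incline from where the plane meets the free surface. Vertical depth h = y·sinθ with sinθ = 0.707107.
The centroid is at the centre, 1.055 m below the top of the plate, so y_c = 1.055 m and h_c = 1.055 × 0.707107 = 0.745998 m.
A = π(1.055)² = 3.49667 m².
Resultant F = γ·h_c·A = 9.08406 × 0.745998 × 3.49667 = 23.6959 kN.
I_c = πr⁴/4 = π × 1.055⁴/4 = 0.972971 m⁴.
Centre of pressure: y_p = y_c + I_c/(y_c·A) = 1.055 + 0.972971/(1.055 × 3.49667) = 1.055 + 0.26375 = 1.31875 m along the plane.
The resultant acts 1.055 + 0.26375 = 1.31875 m (along the plate) below the hinge at the top edge, so the moment about the hinge is M = F × 1.31875 = 23.6959 × 1.31875 = 31.249 kN·m.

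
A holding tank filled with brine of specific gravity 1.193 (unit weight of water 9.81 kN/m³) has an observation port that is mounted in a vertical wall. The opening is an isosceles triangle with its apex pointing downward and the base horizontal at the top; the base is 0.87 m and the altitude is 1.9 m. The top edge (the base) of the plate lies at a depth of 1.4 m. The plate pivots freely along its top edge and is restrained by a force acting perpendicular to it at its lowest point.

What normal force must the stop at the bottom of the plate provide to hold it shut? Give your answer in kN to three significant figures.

P ≈ 7.58 kN

γ = 1.193 × 9.81 = 11.70333 kN/m³.
With the apex down, the centroid sits h/3 = 1.9/3 = 0.633333 m below the base (the top edge), so the centroid depth is h_c = 1.4 + 0.633333 = 2.03333 m.
A = ½ × 0.87 × 1.9 = 0.8265 m².
Resultant F = γ·h_c·A = 11.70333 × 2.03333 × 0.8265 = 19.668 kN.
I_c = b·h³/36 = 0.87 × 1.9³/36 = 0.165759 m⁴.
Centre of pressure: y_p = y_c + I_c/(y_c·A) = 2.03333 + 0.165759/(2.03333 × 0.8265) = 2.03333 + 0.0986339 = 2.13196 m along the plane.
The resultant acts 0.633333 + 0.0986339 = 0.731967 m (along the plate) below the hinge at the top edge, so the moment about the hinge is M = F × 0.731967 = 19.668 × 0.731967 = 14.3963 kN·m.
A normal force at the bottom, 1.9 m from the hinge, must supply this moment: P = 14.3963/1.9 = 7.577 kN.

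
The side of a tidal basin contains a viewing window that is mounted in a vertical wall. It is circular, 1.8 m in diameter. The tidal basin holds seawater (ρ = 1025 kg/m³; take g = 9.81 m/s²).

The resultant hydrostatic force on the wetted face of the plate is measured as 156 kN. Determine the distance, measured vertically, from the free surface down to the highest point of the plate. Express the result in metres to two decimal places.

d_top ≈ 5.20 m

γ = ρg = 1025 × 9.81 / 1000 = 10.05525 kN/m³.
A = π(0.9)² = 2.54469 m².
From F = γ·h_c·A, the centroid depth is h_c = 156/(10.05525 × 2.54469) = 6.09673 m.
The centroid is at the centre, 0.9 m below the top of the plate, so the highest point sits at h_top = 6.09673 − 0.9 = 5.19673 m below the surface.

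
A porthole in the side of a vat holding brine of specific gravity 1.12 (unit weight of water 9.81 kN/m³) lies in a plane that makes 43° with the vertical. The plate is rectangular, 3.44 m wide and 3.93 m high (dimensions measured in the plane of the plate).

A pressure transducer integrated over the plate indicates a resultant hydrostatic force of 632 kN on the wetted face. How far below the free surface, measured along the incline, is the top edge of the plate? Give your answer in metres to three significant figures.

γ = 1.12 × 9.81 = 10.9872 kN/m³.
A = 3.44 × 3.93 = 13.5192 m².
From F = γ·h_c·A, the centroid depth is h_c = 632/(10.9872 × 13.5192) = 4.2548 m.
The plate makes 43° with the vertical, i.e. θ = 90° − 43° = 47° to the horizontal. Measuring y along the incline from the free-surface line, vertical depth h = y·sinθ with sinθ = 0.731354.
Along the incline, y_c = h_c/sinθ = 4.2548/0.731354 = 5.8177 m.
The centroid lies 3.93/2 = 1.965 m below the top edge, so the top edge sits at y_top = 5.8177 − 1.965 = 3.8527 m along the incline.

y_top ≈ 3.85 m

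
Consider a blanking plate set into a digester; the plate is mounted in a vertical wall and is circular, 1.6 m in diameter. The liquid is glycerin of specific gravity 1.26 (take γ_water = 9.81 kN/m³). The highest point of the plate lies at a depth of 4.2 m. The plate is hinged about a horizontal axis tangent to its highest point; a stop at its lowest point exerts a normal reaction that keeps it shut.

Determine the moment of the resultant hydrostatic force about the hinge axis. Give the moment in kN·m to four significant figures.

M ≈ 103.4 kN·m

γ = 1.26 × 9.81 = 12.3606 kN/m³.
The centroid is at the centre, 0.8 m below the top of the plate, so the centroid depth is h_c = 4.2 + 0.8 = 5 m.
A = π(0.8)² = 2.01062 m².
Resultant F = γ·h_c·A = 12.3606 × 5 × 2.01062 = 124.262 kN.
I_c = πr⁴/4 = π × 0.8⁴/4 = 0.321699 m⁴.
Centre of pressure: y_p = y_c + I_c/(y_c·A) = 5 + 0.321699/(5 × 2.01062) = 5 + 0.032 = 5.032 m along the plane.
The resultant acts 0.8 + 0.032 = 0.832 m (along the plate) below the hinge at the top edge, so the moment about the hinge is M = F × 0.832 = 124.262 × 0.832 = 103.386 kN·m.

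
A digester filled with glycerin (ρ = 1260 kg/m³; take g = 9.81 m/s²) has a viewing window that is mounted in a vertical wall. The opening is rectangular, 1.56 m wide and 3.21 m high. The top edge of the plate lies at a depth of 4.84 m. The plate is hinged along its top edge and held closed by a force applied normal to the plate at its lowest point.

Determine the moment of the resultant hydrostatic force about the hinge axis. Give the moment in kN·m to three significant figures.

γ = ρg = 1260 × 9.81 / 1000 = 12.3606 kN/m³.
The centroid lies 3.21/2 = 1.605 m below the top edge, so the centroid depth is h_c = 4.84 + 1.605 = 6.445 m.
A = 1.56 × 3.21 = 5.0076 m².
Resultant F = γ·h_c·A = 12.3606 × 6.445 × 5.0076 = 398.926 kN.
I_c = b·h³/12 = 1.56 × 3.21³/12 = 4.2999 m⁴.
Centre of pressure: y_p = y_c + I_c/(y_c·A) = 6.445 + 4.2999/(6.445 × 5.0076) = 6.445 + 0.133231 = 6.57823 m along the plane.
The resultant acts 1.605 + 0.133231 = 1.73823 m (along the plate) below the hinge at the top edge, so the moment about the hinge is M = F × 1.73823 = 398.926 × 1.73823 = 693.425 kN·m.

M ≈ 693 kN·m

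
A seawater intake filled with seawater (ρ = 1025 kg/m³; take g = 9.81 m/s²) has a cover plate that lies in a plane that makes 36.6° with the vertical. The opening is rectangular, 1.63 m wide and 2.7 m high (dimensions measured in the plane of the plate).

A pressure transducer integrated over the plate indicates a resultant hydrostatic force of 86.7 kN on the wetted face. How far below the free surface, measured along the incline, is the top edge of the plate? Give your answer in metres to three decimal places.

γ = ρg = 1025 × 9.81 / 1000 = 10.05525 kN/m³.
A = 1.63 × 2.7 = 4.401 m².
From F = γ·h_c·A, the centroid depth is h_c = 86.7/(10.05525 × 4.401) = 1.95918 m.
The plate makes 36.6° with the vertical, i.e. θ = 90° − 36.6° = 53.4° to the horizontal. Measuring y along the incline from the free-surface line, vertical depth h = y·sinθ with sinθ = 0.802817.
Along the incline, y_c = h_c/sinθ = 1.95918/0.802817 = 2.44038 m.
The centroid lies 2.7/2 = 1.35 m below the top edge, so the top edge sits at y_top = 2.44038 − 1.35 = 1.09038 m along the incline.

y_top ≈ 1.090 m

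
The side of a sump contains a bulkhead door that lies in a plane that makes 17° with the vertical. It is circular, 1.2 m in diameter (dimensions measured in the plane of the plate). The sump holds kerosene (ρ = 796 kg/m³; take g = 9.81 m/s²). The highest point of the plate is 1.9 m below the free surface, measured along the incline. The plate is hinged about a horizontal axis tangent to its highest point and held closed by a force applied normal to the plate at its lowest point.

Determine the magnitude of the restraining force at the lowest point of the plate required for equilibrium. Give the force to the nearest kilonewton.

P ≈ 11 kN

γ = ρg = 796 × 9.81 / 1000 = 7.80876 kN/m³.
The plate makes 17° with the vertical, i.e. θ = 90° − 17° = 73° to the horizontal. Measuring y along the incline from the free-surface line, vertical depth h = y·sinθ with sinθ = 0.956305.
The centroid is at the centre, 0.6 m below the top of the plate, so y_c = 1.9 + 0.6 = 2.5 m and h_c = 2.5 × 0.956305 = 2.39076 m.
A = π(0.6)² = 1.13097 m².
Resultant F = γ·h_c·A = 7.80876 × 2.39076 × 1.13097 = 21.1139 kN.
I_c = πr⁴/4 = π × 0.6⁴/4 = 0.101788 m⁴.
Centre of pressure: y_p = y_c + I_c/(y_c·A) = 2.5 + 0.101788/(2.5 × 1.13097) = 2.5 + 0.0360002 = 2.536 m along the plane.
The resultant acts 0.6 + 0.0360002 = 0.636 m (along the plate) below the hinge at the top edge, so the moment about the hinge is M = F × 0.636 = 21.1139 × 0.636 = 13.4284 kN·m.
A normal force at the bottom, 1.2 m from the hinge, must supply this moment: P = 13.4284/1.2 = 11.1903 kN.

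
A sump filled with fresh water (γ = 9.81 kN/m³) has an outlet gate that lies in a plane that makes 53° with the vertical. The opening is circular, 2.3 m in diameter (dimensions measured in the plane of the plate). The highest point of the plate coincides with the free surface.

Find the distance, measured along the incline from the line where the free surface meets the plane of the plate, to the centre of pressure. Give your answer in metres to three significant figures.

γ = 9.81 kN/m³.
The plate makes 53° with the vertical, i.e. θ = 90° − 53° = 37° to the horizontal. Measuring y along the incline from the free-surface line, vertical depth h = y·sinθ with sinθ = 0.601815.
The centroid is at the centre, 1.15 m below the top of the plate, so y_c = 1.15 m and h_c = 1.15 × 0.601815 = 0.692087 m.
A = π(1.15)² = 4.15476 m².
Resultant F = γ·h_c·A = 9.81 × 0.692087 × 4.15476 = 28.2082 kN.
I_c = πr⁴/4 = π × 1.15⁴/4 = 1.37367 m⁴.
Centre of pressure: y_p = y_c + I_c/(y_c·A) = 1.15 + 1.37367/(1.15 × 4.15476) = 1.15 + 0.287501 = 1.4375 m along the plane.

y_p = 1.44 m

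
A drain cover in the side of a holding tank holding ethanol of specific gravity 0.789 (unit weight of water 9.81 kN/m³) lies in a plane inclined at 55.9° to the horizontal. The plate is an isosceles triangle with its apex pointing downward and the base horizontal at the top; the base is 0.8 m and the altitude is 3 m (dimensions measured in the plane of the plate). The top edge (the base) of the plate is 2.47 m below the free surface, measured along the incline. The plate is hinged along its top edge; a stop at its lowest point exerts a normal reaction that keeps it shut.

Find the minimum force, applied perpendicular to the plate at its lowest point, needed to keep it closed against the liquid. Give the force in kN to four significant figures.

P ≈ 10.18 kN

γ = 0.789 × 9.81 = 7.74009 kN/m³.
Let θ = 55.9° be the plate's angle to the horizontal; measure y along the incline from where the plane meets the free surface. Vertical depth h = y·sinθ with sinθ = 0.828060.
With the apex down, the centroid sits h/3 = 3/3 = 1 m below the base (the top edge), so y_c = 2.47 + 1 = 3.47 m and h_c = 3.47 × 0.828060 = 2.87337 m.
A = ½ × 0.8 × 3 = 1.2 m².
Resultant F = γ·h_c·A = 7.74009 × 2.87337 × 1.2 = 26.6882 kN.
I_c = b·h³/36 = 0.8 × 3³/36 = 0.6 m⁴.
Centre of pressure: y_p = y_c + I_c/(y_c·A) = 3.47 + 0.6/(3.47 × 1.2) = 3.47 + 0.144092 = 3.61409 m along the plane.
The resultant acts 1 + 0.144092 = 1.14409 m (along the plate) below the hinge at the top edge, so the moment about the hinge is M = F × 1.14409 = 26.6882 × 1.14409 = 30.5337 kN·m.
A normal force at the bottom, 3 m from the hinge, must supply this moment: P = 30.5337/3 = 10.1779 kN.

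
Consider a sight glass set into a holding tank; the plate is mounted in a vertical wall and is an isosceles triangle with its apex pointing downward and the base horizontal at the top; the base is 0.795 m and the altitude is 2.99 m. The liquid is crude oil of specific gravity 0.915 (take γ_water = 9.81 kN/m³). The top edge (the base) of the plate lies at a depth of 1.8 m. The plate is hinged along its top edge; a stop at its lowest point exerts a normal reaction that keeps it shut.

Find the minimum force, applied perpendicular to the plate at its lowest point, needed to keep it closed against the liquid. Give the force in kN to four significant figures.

P ≈ 11.72 kN

γ = 0.915 × 9.81 = 8.97615 kN/m³.
With the apex down, the centroid sits h/3 = 2.99/3 = 0.996667 m below the base (the top edge), so the centroid depth is h_c = 1.8 + 0.996667 = 2.79667 m.
A = ½ × 0.795 × 2.99 = 1.18853 m².
Resultant F = γ·h_c·A = 8.97615 × 2.79667 × 1.18853 = 29.8361 kN.
I_c = b·h³/36 = 0.795 × 2.99³/36 = 0.590307 m⁴.
Centre of pressure: y_p = y_c + I_c/(y_c·A) = 2.79667 + 0.590307/(2.79667 × 1.18853) = 2.79667 + 0.177593 = 2.97426 m along the plane.
The resultant acts 0.996667 + 0.177593 = 1.17426 m (along the plate) below the hinge at the top edge, so the moment about the hinge is M = F × 1.17426 = 29.8361 × 1.17426 = 35.0353 kN·m.
A normal force at the bottom, 2.99 m from the hinge, must supply this moment: P = 35.0353/2.99 = 11.7175 kN.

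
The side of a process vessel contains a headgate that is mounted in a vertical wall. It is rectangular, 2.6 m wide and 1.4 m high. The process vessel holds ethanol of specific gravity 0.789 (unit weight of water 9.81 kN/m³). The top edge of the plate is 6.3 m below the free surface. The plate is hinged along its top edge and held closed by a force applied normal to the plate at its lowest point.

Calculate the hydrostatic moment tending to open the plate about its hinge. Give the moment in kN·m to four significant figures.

γ = 0.789 × 9.81 = 7.74009 kN/m³.
The centroid lies 1.4/2 = 0.7 m below the top edge, so the centroid depth is h_c = 6.3 + 0.7 = 7 m.
A = 2.6 × 1.4 = 3.64 m².
Resultant F = γ·h_c·A = 7.74009 × 7 × 3.64 = 197.217 kN.
I_c = b·h³/12 = 2.6 × 1.4³/12 = 0.594533 m⁴.
Centre of pressure: y_p = y_c + I_c/(y_c·A) = 7 + 0.594533/(7 × 3.64) = 7 + 0.0233333 = 7.02333 m along the plane.
The resultant acts 0.7 + 0.0233333 = 0.723333 m (along the plate) below the hinge at the top edge, so the moment about the hinge is M = F × 0.723333 = 197.217 × 0.723333 = 142.654 kN·m.

M ≈ 142.7 kN·m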